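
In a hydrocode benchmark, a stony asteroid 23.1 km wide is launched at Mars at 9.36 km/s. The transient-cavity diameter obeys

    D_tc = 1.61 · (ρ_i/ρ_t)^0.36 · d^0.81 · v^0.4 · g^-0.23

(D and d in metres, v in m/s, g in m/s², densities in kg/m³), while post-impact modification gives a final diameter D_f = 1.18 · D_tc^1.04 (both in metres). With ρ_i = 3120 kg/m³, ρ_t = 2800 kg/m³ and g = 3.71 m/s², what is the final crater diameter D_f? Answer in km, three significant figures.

In SI: d = 23100 m, v = 9360 m/s.
(ρ_i/ρ_t)^0.36 = (3120/2800)^0.36 = 1.040
d^0.81 = 23100^0.81 = 3424
v^0.4 = 9360^0.4 = 38.77
g^-0.23 = 3.71^-0.23 = 0.7397
D_tc = 1.61 × 1.040 × 3424 × 38.77 × 0.7397 = 1.644 × 10^5 m
D_f = 1.18 × (1.644 × 10^5)^1.04 = 3.136 × 10^5 m
     = 313.6 km

D_f ≈ 314 km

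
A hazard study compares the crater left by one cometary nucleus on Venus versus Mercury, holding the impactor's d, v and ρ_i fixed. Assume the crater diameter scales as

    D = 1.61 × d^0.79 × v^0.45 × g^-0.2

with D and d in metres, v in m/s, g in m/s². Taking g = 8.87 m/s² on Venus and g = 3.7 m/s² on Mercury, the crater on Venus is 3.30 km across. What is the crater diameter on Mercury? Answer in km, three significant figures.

All impactor-dependent factors cancel in the ratio, leaving D_Mercury/D_Venus = (g_Mercury/g_Venus)^-0.2.
(3.7/8.87)^-0.2 = 0.4171^-0.2 = 1.191
D_Mercury = 1.191 × 3.30 km = 3.93 km

D ≈ 3.93 km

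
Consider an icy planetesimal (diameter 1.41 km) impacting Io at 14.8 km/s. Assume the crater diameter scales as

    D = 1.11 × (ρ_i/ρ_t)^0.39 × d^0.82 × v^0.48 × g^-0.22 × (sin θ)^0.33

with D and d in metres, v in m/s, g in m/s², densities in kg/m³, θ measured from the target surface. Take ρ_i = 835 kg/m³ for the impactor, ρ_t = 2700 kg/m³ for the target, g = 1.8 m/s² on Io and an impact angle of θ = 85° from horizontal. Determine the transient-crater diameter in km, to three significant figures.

In SI units: d = 1410 m, v = 14800 m/s.
(ρ_i/ρ_t)^0.39 = (835/2700)^0.39 = 0.6327
d^0.82 = 1410^0.82 = 382.3
v^0.48 = 14800^0.48 = 100.4
g^-0.22 = 1.8^-0.22 = 0.8787
(sin 85°)^0.33 = 0.9962^0.33 = 0.9987
D = 1.11 × 0.6327 × 382.3 × 100.4 × 0.8787 × 0.9987 = 23656 m
   = 23.66 km

D ≈ 23.7 km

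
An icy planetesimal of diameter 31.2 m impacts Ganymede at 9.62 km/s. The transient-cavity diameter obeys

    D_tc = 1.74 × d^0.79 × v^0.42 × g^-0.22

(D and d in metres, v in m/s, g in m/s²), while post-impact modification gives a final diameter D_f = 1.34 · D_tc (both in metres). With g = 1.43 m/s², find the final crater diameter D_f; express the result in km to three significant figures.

v = 9620 m/s.
d^0.79 = 31.2^0.79 = 15.15
v^0.42 = 9620^0.42 = 47.09
g^-0.22 = 1.43^-0.22 = 0.9243
D_tc = 1.74 × 15.15 × 47.09 × 0.9243 = 1147 m
D_f = 1.34 × 1147 = 1537 m
     = 1.537 km

D_f ≈ 1.54 km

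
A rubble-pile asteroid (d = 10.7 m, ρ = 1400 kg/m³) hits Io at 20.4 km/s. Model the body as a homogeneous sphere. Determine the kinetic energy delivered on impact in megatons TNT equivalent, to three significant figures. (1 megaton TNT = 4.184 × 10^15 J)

E ≈ 0.0447 Mt TNT

v = 20400 m/s.
Mass m = (π/6) ρ d³ = (π/6) × 1400 × (10.7)³ = 8.980 × 10^5 kg
E = ½ m v² = 0.5 × 8.980 × 10^5 × (20400)² = 1.869 × 10^14 J
   = 1.869 × 10^14 / 4.184×10^15 = 0.04467 Mt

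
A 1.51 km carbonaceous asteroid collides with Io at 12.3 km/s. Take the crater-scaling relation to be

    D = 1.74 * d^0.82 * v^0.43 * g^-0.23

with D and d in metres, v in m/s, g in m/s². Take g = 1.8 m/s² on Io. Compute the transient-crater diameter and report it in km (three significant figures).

In SI units: d = 1510 m, v = 12300 m/s.
d^0.82 = 1510^0.82 = 404.4
v^0.43 = 12300^0.43 = 57.37
g^-0.23 = 1.8^-0.23 = 0.8735
D = 1.74 × 404.4 × 57.37 × 0.8735 = 35262 m
   = 35.26 km

D ≈ 35.3 km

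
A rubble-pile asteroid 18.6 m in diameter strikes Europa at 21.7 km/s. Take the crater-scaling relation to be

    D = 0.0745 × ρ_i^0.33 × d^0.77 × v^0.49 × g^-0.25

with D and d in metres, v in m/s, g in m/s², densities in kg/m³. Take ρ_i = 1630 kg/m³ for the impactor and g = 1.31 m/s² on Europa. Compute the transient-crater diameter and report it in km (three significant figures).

D ≈ 1.01 km

In SI units: v = 21700 m/s.
ρ_i^0.33 = 1630^0.33 = 11.48
d^0.77 = 18.6^0.77 = 9.496
v^0.49 = 21700^0.49 = 133.3
g^-0.25 = 1.31^-0.25 = 0.9347
D = 0.0745 × 11.48 × 9.496 × 133.3 × 0.9347 = 1012 m
   = 1.012 km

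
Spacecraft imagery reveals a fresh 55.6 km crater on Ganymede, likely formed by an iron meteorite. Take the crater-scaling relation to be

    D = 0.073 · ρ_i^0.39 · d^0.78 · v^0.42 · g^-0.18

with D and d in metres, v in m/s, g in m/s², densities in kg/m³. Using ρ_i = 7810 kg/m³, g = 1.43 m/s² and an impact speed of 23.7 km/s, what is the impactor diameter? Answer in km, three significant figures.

d ≈ 1.88 km

Rearranging for d: d = [D / (0.073 · 7810^0.39 · 23700^0.42 · 1.43^-0.18)]^(1/0.78).
D = 55600 m.
7810^0.39 = 32.97
23700^0.42 = 68.77
1.43^-0.18 = 0.9376
Denominator = 0.073 × 32.97 × 68.77 × 0.9376 = 155.2
D / 155.2 = 55600 / 155.2 = 358.2
d = 358.2^(1/0.78) = 358.2^1.2821 = 1882 m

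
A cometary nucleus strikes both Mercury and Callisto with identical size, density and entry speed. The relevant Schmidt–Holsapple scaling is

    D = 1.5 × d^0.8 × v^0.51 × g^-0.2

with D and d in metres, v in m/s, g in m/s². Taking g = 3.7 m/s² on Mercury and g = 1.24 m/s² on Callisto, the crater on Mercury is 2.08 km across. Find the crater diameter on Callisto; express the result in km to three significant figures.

All impactor-dependent factors cancel in the ratio, leaving D_Callisto/D_Mercury = (g_Callisto/g_Mercury)^-0.2.
(1.24/3.7)^-0.2 = 0.3351^-0.2 = 1.244
D_Callisto = 1.244 × 2.08 km = 2.59 km

D ≈ 2.59 km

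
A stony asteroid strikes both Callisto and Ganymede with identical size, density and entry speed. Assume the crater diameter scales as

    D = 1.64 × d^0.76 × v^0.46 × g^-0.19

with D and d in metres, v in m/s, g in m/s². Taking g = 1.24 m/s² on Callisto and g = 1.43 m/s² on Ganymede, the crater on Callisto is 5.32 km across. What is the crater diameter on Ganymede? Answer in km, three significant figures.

All impactor-dependent factors cancel in the ratio, leaving D_Ganymede/D_Callisto = (g_Ganymede/g_Callisto)^-0.19.
(1.43/1.24)^-0.19 = 1.153^-0.19 = 0.9733
D_Ganymede = 0.9733 × 5.32 km = 5.18 km

D ≈ 5.18 km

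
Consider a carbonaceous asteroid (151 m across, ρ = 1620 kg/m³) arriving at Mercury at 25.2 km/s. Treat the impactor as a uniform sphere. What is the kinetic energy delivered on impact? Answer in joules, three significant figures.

E ≈ 9.27 × 10^17 J

v = 25200 m/s.
Mass m = (π/6) ρ d³ = (π/6) × 1620 × (151)³ = 2.920 × 10^9 kg
E = ½ m v² = 0.5 × 2.920 × 10^9 × (25200)² = 9.272 × 10^17 J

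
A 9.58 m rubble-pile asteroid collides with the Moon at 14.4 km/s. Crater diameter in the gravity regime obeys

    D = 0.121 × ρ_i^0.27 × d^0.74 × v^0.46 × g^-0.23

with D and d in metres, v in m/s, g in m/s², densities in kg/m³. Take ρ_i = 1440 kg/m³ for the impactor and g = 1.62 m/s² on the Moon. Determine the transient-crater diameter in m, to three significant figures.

In SI units: v = 14400 m/s.
ρ_i^0.27 = 1440^0.27 = 7.125
d^0.74 = 9.58^0.74 = 5.324
v^0.46 = 14400^0.46 = 81.82
g^-0.23 = 1.62^-0.23 = 0.8950
D = 0.121 × 7.125 × 5.324 × 81.82 × 0.8950 = 336.1 m

D ≈ 336 m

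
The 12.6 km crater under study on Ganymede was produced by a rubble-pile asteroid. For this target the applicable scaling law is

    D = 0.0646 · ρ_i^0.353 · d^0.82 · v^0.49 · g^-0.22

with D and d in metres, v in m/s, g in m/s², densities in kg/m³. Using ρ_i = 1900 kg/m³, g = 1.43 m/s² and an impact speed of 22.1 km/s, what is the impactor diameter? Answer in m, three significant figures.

Rearranging for d: d = [D / (0.0646 · 1900^0.353 · 22100^0.49 · 1.43^-0.22)]^(1/0.82).
D = 12600 m.
1900^0.353 = 14.37
22100^0.49 = 134.5
1.43^-0.22 = 0.9243
Denominator = 0.0646 × 14.37 × 134.5 × 0.9243 = 115.4
D / 115.4 = 12600 / 115.4 = 109.2
d = 109.2^(1/0.82) = 109.2^1.2195 = 305.9 m

d ≈ 306 m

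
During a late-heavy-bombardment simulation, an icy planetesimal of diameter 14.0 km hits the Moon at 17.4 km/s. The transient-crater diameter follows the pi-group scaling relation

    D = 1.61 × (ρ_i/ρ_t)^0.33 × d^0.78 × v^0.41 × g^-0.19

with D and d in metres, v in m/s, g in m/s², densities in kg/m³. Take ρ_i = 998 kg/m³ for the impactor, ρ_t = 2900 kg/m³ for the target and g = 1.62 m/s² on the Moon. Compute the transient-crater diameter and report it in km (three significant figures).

In SI units: d = 14000 m, v = 17400 m/s.
(ρ_i/ρ_t)^0.33 = (998/2900)^0.33 = 0.7033
d^0.78 = 14000^0.78 = 1714
v^0.41 = 17400^0.41 = 54.78
g^-0.19 = 1.62^-0.19 = 0.9124
D = 1.61 × 0.7033 × 1714 × 54.78 × 0.9124 = 97003 m
   = 97.00 km

D ≈ 97.0 km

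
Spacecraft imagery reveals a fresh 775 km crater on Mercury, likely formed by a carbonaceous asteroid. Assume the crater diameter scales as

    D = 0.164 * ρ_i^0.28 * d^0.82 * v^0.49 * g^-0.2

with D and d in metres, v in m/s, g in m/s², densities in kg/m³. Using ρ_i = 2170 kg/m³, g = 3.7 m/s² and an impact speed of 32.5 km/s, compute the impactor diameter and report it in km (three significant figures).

Rearranging for d: d = [D / (0.164 · 2170^0.28 · 32500^0.49 · 3.7^-0.2)]^(1/0.82).
D = 775000 m.
2170^0.28 = 8.594
32500^0.49 = 162.5
3.7^-0.2 = 0.7698
Denominator = 0.164 × 8.594 × 162.5 × 0.7698 = 176.3
D / 176.3 = 775000 / 176.3 = 4396
d = 4396^(1/0.82) = 4396^1.2195 = 27715 m

d ≈ 27.7 km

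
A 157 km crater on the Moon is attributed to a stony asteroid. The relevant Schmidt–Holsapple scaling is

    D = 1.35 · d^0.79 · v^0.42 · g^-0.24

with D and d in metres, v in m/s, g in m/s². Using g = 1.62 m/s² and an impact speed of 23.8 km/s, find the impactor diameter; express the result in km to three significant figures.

d ≈ 14.1 km

Rearranging for d: d = [D / (1.35 · 23800^0.42 · 1.62^-0.24)]^(1/0.79).
D = 157000 m.
23800^0.42 = 68.89
1.62^-0.24 = 0.8907
Denominator = 1.35 × 68.89 × 0.8907 = 82.84
D / 82.84 = 157000 / 82.84 = 1895
d = 1895^(1/0.79) = 1895^1.2658 = 14086 m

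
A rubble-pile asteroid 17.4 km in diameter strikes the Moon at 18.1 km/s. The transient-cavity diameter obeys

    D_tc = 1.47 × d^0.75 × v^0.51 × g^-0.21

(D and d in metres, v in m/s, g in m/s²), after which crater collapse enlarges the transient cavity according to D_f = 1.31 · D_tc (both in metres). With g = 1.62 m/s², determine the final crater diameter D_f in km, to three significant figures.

D_f ≈ 391 km

In SI: d = 17400 m, v = 18100 m/s.
d^0.75 = 17400^0.75 = 1515
v^0.51 = 18100^0.51 = 148.4
g^-0.21 = 1.62^-0.21 = 0.9037
D_tc = 1.47 × 1515 × 148.4 × 0.9037 = 2.987 × 10^5 m
D_f = 1.31 × 2.987 × 10^5 = 3.913 × 10^5 m
     = 391.3 km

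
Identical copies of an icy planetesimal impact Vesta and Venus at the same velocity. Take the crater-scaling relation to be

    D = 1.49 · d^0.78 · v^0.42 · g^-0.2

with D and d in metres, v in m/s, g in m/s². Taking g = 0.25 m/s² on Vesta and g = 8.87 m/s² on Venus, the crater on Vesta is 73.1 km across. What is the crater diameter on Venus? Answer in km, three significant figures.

All impactor-dependent factors cancel in the ratio, leaving D_Venus/D_Vesta = (g_Venus/g_Vesta)^-0.2.
(8.87/0.25)^-0.2 = 35.48^-0.2 = 0.4898
D_Venus = 0.4898 × 73.1 km = 35.8 km

D ≈ 35.8 km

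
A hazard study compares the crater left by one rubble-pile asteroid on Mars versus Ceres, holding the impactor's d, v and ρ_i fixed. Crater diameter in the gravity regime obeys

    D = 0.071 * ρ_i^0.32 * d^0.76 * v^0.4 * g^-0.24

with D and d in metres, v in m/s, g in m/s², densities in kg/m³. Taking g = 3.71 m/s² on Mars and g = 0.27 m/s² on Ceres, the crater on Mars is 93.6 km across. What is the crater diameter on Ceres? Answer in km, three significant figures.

All impactor-dependent factors cancel in the ratio, leaving D_Ceres/D_Mars = (g_Ceres/g_Mars)^-0.24.
(0.27/3.71)^-0.24 = 0.07278^-0.24 = 1.876
D_Ceres = 1.876 × 93.6 km = 176 km

D ≈ 176 km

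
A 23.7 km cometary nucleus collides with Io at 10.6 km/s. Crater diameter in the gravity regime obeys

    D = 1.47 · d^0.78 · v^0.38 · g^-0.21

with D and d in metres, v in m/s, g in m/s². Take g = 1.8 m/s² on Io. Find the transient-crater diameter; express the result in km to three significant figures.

D ≈ 114 km

In SI units: d = 23700 m, v = 10600 m/s.
d^0.78 = 23700^0.78 = 2584
v^0.38 = 10600^0.38 = 33.85
g^-0.21 = 1.8^-0.21 = 0.8839
D = 1.47 × 2584 × 33.85 × 0.8839 = 1.137 × 10^5 m
   = 113.7 km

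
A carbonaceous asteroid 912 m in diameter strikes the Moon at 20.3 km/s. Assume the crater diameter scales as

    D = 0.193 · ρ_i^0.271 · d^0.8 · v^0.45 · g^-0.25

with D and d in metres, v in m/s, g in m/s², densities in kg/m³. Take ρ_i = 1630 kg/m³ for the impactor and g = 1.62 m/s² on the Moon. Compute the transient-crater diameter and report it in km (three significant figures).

In SI units: v = 20300 m/s.
ρ_i^0.271 = 1630^0.271 = 7.422
d^0.8 = 912^0.8 = 233.3
v^0.45 = 20300^0.45 = 86.77
g^-0.25 = 1.62^-0.25 = 0.8864
D = 0.193 × 7.422 × 233.3 × 86.77 × 0.8864 = 25704 m
   = 25.70 km

D ≈ 25.7 km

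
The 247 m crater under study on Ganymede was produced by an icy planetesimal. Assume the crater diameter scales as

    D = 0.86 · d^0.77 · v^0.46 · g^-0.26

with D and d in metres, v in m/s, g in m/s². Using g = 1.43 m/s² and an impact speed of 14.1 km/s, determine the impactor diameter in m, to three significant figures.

Rearranging for d: d = [D / (0.86 · 14100^0.46 · 1.43^-0.26)]^(1/0.77).
14100^0.46 = 81.03
1.43^-0.26 = 0.9112
Denominator = 0.86 × 81.03 × 0.9112 = 63.50
D / 63.50 = 247 / 63.50 = 3.890
d = 3.890^(1/0.77) = 3.890^1.2987 = 5.837 m

d ≈ 5.84 m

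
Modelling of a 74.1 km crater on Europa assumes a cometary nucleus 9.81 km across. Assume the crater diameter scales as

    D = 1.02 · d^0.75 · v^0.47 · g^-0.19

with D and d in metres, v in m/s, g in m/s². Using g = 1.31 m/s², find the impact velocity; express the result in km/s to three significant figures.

v ≈ 10.5 km/s

Rearranging for v: v = [D / (1.02 · 9810^0.75 · 1.31^-0.19)]^(1/0.47).
D = 74100 m.
9810^0.75 = 985.7
1.31^-0.19 = 0.9500
Denominator = 1.02 × 985.7 × 0.9500 = 955.1
D / 955.1 = 74100 / 955.1 = 77.58
v = 77.58^(1/0.47) = 77.58^2.1277 = 10491 m/s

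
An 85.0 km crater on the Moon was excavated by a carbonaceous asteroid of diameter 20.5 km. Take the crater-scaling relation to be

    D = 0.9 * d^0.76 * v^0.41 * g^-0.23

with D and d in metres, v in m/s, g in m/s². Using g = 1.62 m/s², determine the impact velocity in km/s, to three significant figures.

Rearranging for v: v = [D / (0.9 · 20500^0.76 · 1.62^-0.23)]^(1/0.41).
D = 85000 m.
20500^0.76 = 1892
1.62^-0.23 = 0.8950
Denominator = 0.9 × 1892 × 0.8950 = 1524
D / 1524 = 85000 / 1524 = 55.77
v = 55.77^(1/0.41) = 55.77^2.439 = 18175 m/s

v ≈ 18.2 km/s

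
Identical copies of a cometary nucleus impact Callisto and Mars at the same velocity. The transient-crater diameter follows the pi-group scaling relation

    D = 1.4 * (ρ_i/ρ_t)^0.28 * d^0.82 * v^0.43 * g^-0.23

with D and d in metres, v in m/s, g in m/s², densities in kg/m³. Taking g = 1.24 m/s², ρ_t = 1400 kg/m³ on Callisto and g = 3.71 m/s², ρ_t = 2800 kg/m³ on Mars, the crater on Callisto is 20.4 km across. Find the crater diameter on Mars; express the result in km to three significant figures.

D ≈ 13.1 km

The impactor-only factors (d, v, ρ_i) cancel in the ratio, leaving D_Mars/D_Callisto = (g_Mars/g_Callisto)^-0.23 · (ρ_t,Callisto/ρ_t,Mars)^0.28.
(3.71/1.24)^-0.23 = 2.992^-0.23 = 0.7772
(1400/2800)^0.28 = 0.5000^0.28 = 0.8236
Ratio = 0.7772 × 0.8236 = 0.6401
D_Mars = 0.6401 × 20.4 km = 13.1 km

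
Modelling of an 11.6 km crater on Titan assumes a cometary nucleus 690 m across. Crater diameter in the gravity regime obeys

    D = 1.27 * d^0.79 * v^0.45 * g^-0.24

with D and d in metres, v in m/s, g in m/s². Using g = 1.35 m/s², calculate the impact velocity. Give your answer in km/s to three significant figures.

Rearranging for v: v = [D / (1.27 · 690^0.79 · 1.35^-0.24)]^(1/0.45).
D = 11600 m.
690^0.79 = 174.9
1.35^-0.24 = 0.9305
Denominator = 1.27 × 174.9 × 0.9305 = 206.7
D / 206.7 = 11600 / 206.7 = 56.12
v = 56.12^(1/0.45) = 56.12^2.2222 = 7707 m/s

v ≈ 7.71 km/s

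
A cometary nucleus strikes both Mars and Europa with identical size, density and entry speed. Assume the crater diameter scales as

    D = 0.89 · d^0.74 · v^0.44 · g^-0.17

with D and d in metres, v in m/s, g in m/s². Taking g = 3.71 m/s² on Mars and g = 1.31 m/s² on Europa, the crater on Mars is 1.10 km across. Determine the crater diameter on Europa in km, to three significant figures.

D ≈ 1.31 km

All impactor-dependent factors cancel in the ratio, leaving D_Europa/D_Mars = (g_Europa/g_Mars)^-0.17.
(1.31/3.71)^-0.17 = 0.3531^-0.17 = 1.194
D_Europa = 1.194 × 1.10 km = 1.31 km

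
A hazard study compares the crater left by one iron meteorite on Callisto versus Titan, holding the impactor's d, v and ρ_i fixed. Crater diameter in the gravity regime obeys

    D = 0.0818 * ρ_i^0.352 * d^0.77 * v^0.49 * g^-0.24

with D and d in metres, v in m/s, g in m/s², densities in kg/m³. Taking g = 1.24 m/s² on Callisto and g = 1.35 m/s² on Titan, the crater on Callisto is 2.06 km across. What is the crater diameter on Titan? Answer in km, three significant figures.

D ≈ 2.02 km

All impactor-dependent factors cancel in the ratio, leaving D_Titan/D_Callisto = (g_Titan/g_Callisto)^-0.24.
(1.35/1.24)^-0.24 = 1.089^-0.24 = 0.9797
D_Titan = 0.9797 × 2.06 km = 2.02 km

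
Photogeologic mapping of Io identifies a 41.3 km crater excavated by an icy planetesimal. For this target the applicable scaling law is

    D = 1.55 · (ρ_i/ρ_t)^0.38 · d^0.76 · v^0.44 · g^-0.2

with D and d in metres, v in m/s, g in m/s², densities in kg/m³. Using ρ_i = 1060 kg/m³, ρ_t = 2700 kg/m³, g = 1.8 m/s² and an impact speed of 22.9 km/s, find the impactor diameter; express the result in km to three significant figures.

Rearranging for d: d = [D / (1.55 · (1060/2700)^0.38 · 22900^0.44 · 1.8^-0.2)]^(1/0.76).
D = 41300 m.
(1060/2700)^0.38 = 0.7010
22900^0.44 = 82.86
1.8^-0.2 = 0.8891
Denominator = 1.55 × 0.7010 × 82.86 × 0.8891 = 80.05
D / 80.05 = 41300 / 80.05 = 515.9
d = 515.9^(1/0.76) = 515.9^1.3158 = 3708 m

d ≈ 3.71 km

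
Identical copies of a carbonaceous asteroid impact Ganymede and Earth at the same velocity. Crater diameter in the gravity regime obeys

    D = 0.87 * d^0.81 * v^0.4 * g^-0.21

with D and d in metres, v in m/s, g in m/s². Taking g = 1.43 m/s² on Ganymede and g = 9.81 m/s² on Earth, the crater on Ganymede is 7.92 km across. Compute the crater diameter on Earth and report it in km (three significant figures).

All impactor-dependent factors cancel in the ratio, leaving D_Earth/D_Ganymede = (g_Earth/g_Ganymede)^-0.21.
(9.81/1.43)^-0.21 = 6.860^-0.21 = 0.6674
D_Earth = 0.6674 × 7.92 km = 5.29 km

D ≈ 5.29 km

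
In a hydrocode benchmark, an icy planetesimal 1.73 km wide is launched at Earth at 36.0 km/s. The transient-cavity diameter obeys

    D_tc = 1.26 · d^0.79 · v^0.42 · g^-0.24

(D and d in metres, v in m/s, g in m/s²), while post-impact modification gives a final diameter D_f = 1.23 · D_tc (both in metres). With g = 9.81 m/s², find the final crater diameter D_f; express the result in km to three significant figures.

In SI: d = 1730 m, v = 36000 m/s.
d^0.79 = 1730^0.79 = 361.5
v^0.42 = 36000^0.42 = 81.97
g^-0.24 = 9.81^-0.24 = 0.5781
D_tc = 1.26 × 361.5 × 81.97 × 0.5781 = 21580 m
D_f = 1.23 × 21580 = 26543 m
     = 26.54 km

D_f ≈ 26.5 km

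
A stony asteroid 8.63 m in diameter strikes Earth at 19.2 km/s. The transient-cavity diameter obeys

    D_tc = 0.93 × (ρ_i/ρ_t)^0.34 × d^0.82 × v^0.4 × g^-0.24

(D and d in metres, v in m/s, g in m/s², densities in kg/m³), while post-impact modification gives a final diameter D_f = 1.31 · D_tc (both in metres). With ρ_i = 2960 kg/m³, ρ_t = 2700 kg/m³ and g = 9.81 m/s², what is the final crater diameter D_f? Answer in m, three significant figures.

v = 19200 m/s.
(ρ_i/ρ_t)^0.34 = (2960/2700)^0.34 = 1.032
d^0.82 = 8.63^0.82 = 5.855
v^0.4 = 19200^0.4 = 51.68
g^-0.24 = 9.81^-0.24 = 0.5781
D_tc = 0.93 × 1.032 × 5.855 × 51.68 × 0.5781 = 167.9 m
D_f = 1.31 × 167.9 = 219.9 m

D_f ≈ 220 m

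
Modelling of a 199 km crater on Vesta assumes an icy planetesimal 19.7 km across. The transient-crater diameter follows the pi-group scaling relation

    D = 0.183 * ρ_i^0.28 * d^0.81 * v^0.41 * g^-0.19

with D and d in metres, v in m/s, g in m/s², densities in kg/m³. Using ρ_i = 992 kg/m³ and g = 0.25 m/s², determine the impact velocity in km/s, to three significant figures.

v ≈ 8.19 km/s

Rearranging for v: v = [D / (0.183 · 992^0.28 · 19700^0.81 · 0.25^-0.19)]^(1/0.41).
D = 199000 m.
992^0.28 = 6.903
19700^0.81 = 3010
0.25^-0.19 = 1.301
Denominator = 0.183 × 6.903 × 3010 × 1.301 = 4947
D / 4947 = 199000 / 4947 = 40.23
v = 40.23^(1/0.41) = 40.23^2.439 = 8194 m/s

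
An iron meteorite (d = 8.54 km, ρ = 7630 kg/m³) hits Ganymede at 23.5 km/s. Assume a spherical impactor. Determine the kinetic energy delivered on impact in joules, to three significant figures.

d = 8540 m; v = 23500 m/s.
Mass m = (π/6) ρ d³ = (π/6) × 7630 × (8540)³ = 2.488 × 10^15 kg
E = ½ m v² = 0.5 × 2.488 × 10^15 × (23500)² = 6.870 × 10^23 J

E ≈ 6.87 × 10^23 J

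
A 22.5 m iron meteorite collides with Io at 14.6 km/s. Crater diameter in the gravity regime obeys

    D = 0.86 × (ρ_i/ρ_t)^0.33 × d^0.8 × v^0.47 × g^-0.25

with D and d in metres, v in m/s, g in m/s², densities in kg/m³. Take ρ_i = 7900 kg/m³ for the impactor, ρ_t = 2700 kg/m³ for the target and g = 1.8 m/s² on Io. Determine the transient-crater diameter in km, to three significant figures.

In SI units: v = 14600 m/s.
(ρ_i/ρ_t)^0.33 = (7900/2700)^0.33 = 1.425
d^0.8 = 22.5^0.8 = 12.07
v^0.47 = 14600^0.47 = 90.62
g^-0.25 = 1.8^-0.25 = 0.8633
D = 0.86 × 1.425 × 12.07 × 90.62 × 0.8633 = 1157 m
   = 1.157 km

D ≈ 1.16 km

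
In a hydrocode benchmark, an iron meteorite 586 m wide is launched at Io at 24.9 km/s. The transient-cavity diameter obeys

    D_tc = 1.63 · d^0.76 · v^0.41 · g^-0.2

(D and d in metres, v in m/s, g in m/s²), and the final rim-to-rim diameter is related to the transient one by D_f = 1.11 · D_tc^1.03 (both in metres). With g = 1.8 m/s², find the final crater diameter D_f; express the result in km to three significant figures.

v = 24900 m/s.
d^0.76 = 586^0.76 = 126.9
v^0.41 = 24900^0.41 = 63.45
g^-0.2 = 1.8^-0.2 = 0.8891
D_tc = 1.63 × 126.9 × 63.45 × 0.8891 = 11670 m
D_f = 1.11 × (11670)^1.03 = 17156 m
     = 17.16 km

D_f ≈ 17.2 km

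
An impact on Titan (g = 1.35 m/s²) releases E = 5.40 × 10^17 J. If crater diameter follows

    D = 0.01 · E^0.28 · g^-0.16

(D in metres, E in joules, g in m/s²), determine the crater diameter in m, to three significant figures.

E^0.28 = (5.40 × 10^17)^0.28 = 9.227 × 10^4
g^-0.16 = 1.35^-0.16 = 0.9531
D = 0.01 × 9.227 × 10^4 × 0.9531 = 879.4 m

D ≈ 879 m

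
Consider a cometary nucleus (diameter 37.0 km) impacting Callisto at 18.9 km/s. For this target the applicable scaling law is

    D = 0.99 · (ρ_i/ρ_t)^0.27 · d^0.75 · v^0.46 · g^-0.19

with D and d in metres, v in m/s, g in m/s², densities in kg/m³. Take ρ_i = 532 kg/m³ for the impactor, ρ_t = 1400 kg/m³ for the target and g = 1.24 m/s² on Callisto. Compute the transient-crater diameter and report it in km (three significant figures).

D ≈ 181 km

In SI units: d = 37000 m, v = 18900 m/s.
(ρ_i/ρ_t)^0.27 = (532/1400)^0.27 = 0.7701
d^0.75 = 37000^0.75 = 2668
v^0.46 = 18900^0.46 = 92.72
g^-0.19 = 1.24^-0.19 = 0.9600
D = 0.99 × 0.7701 × 2668 × 92.72 × 0.9600 = 1.811 × 10^5 m
   = 181.1 km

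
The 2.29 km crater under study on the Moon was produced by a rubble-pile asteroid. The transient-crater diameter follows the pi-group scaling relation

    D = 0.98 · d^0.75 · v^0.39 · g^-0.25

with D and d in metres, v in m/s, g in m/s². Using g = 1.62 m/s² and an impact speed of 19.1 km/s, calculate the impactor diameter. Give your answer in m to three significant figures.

d ≈ 216 m

Rearranging for d: d = [D / (0.98 · 19100^0.39 · 1.62^-0.25)]^(1/0.75).
D = 2290 m.
19100^0.39 = 46.73
1.62^-0.25 = 0.8864
Denominator = 0.98 × 46.73 × 0.8864 = 40.59
D / 40.59 = 2290 / 40.59 = 56.42
d = 56.42^(1/0.75) = 56.42^1.3333 = 216.4 m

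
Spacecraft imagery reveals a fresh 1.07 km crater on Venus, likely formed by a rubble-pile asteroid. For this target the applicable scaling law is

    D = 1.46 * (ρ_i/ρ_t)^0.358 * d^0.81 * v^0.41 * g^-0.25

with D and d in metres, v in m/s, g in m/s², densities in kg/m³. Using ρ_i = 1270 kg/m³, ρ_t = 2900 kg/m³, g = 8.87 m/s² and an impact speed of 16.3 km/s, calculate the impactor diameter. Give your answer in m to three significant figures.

d ≈ 71.8 m

Rearranging for d: d = [D / (1.46 · (1270/2900)^0.358 · 16300^0.41 · 8.87^-0.25)]^(1/0.81).
D = 1070 m.
(1270/2900)^0.358 = 0.7441
16300^0.41 = 53.33
8.87^-0.25 = 0.5795
Denominator = 1.46 × 0.7441 × 53.33 × 0.5795 = 33.57
D / 33.57 = 1070 / 33.57 = 31.87
d = 31.87^(1/0.81) = 31.87^1.2346 = 71.79 m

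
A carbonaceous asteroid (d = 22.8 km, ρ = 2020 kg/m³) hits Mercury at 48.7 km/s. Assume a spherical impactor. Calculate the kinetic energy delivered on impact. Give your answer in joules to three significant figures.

d = 22800 m; v = 48700 m/s.
Mass m = (π/6) ρ d³ = (π/6) × 2020 × (22800)³ = 1.254 × 10^16 kg
E = ½ m v² = 0.5 × 1.254 × 10^16 × (48700)² = 1.487 × 10^25 J

E ≈ 1.49 × 10^25 J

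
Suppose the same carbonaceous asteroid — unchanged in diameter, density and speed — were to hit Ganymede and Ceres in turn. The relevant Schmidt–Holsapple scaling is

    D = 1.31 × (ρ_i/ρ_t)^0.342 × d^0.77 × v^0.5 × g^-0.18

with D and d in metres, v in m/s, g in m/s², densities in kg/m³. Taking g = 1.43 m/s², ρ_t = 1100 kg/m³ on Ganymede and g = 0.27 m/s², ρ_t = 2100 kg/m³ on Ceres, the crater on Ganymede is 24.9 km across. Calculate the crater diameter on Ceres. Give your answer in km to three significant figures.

The impactor-only factors (d, v, ρ_i) cancel in the ratio, leaving D_Ceres/D_Ganymede = (g_Ceres/g_Ganymede)^-0.18 · (ρ_t,Ganymede/ρ_t,Ceres)^0.342.
(0.27/1.43)^-0.18 = 0.1888^-0.18 = 1.350
(1100/2100)^0.342 = 0.5238^0.342 = 0.8016
Ratio = 1.350 × 0.8016 = 1.082
D_Ceres = 1.082 × 24.9 km = 26.9 km

D ≈ 26.9 km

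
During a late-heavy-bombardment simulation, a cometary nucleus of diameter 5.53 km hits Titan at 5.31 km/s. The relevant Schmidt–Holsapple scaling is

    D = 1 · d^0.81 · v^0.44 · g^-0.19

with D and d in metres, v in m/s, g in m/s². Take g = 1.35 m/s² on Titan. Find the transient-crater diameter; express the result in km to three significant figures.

In SI units: d = 5530 m, v = 5310 m/s.
d^0.81 = 5530^0.81 = 1075
v^0.44 = 5310^0.44 = 43.56
g^-0.19 = 1.35^-0.19 = 0.9446
D = 1 × 1075 × 43.56 × 0.9446 = 44233 m
   = 44.23 km

D ≈ 44.2 km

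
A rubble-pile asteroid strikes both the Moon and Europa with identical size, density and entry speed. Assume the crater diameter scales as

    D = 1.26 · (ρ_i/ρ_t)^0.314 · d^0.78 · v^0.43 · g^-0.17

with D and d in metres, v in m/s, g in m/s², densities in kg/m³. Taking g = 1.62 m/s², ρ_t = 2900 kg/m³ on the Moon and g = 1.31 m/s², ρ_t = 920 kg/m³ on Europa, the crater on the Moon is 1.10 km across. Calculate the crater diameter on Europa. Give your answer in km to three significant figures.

The impactor-only factors (d, v, ρ_i) cancel in the ratio, leaving D_Europa/D_Moon = (g_Europa/g_Moon)^-0.17 · (ρ_t,Moon/ρ_t,Europa)^0.314.
(1.31/1.62)^-0.17 = 0.8086^-0.17 = 1.037
(2900/920)^0.314 = 3.152^0.314 = 1.434
Ratio = 1.037 × 1.434 = 1.487
D_Europa = 1.487 × 1.10 km = 1.64 km

D ≈ 1.64 km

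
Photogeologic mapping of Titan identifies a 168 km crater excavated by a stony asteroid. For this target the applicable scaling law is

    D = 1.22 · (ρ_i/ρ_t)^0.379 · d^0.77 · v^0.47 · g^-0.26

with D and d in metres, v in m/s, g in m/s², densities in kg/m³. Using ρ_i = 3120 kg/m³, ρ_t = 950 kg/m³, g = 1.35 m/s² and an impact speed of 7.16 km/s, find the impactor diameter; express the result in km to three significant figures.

Rearranging for d: d = [D / (1.22 · (3120/950)^0.379 · 7160^0.47 · 1.35^-0.26)]^(1/0.77).
D = 168000 m.
(3120/950)^0.379 = 1.569
7160^0.47 = 64.83
1.35^-0.26 = 0.9249
Denominator = 1.22 × 1.569 × 64.83 × 0.9249 = 114.8
D / 114.8 = 168000 / 114.8 = 1463
d = 1463^(1/0.77) = 1463^1.2987 = 12903 m

d ≈ 12.9 km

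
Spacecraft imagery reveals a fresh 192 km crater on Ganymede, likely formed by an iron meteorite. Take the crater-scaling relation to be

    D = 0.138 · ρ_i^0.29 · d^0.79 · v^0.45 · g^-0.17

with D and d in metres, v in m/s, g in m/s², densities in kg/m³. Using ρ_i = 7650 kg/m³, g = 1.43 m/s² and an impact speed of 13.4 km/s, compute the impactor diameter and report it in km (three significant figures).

Rearranging for d: d = [D / (0.138 · 7650^0.29 · 13400^0.45 · 1.43^-0.17)]^(1/0.79).
D = 192000 m.
7650^0.29 = 13.37
13400^0.45 = 71.98
1.43^-0.17 = 0.9410
Denominator = 0.138 × 13.37 × 71.98 × 0.9410 = 125.0
D / 125.0 = 192000 / 125.0 = 1536
d = 1536^(1/0.79) = 1536^1.2658 = 10798 m

d ≈ 10.8 km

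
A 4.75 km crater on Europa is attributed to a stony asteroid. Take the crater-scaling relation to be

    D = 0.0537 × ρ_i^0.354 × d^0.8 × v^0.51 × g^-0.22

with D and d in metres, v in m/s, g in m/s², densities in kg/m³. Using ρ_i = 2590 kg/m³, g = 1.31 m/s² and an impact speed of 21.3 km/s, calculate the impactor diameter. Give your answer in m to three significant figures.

Rearranging for d: d = [D / (0.0537 · 2590^0.354 · 21300^0.51 · 1.31^-0.22)]^(1/0.8).
D = 4750 m.
2590^0.354 = 16.16
21300^0.51 = 161.2
1.31^-0.22 = 0.9423
Denominator = 0.0537 × 16.16 × 161.2 × 0.9423 = 131.8
D / 131.8 = 4750 / 131.8 = 36.04
d = 36.04^(1/0.8) = 36.04^1.25 = 88.30 m

d ≈ 88.3 m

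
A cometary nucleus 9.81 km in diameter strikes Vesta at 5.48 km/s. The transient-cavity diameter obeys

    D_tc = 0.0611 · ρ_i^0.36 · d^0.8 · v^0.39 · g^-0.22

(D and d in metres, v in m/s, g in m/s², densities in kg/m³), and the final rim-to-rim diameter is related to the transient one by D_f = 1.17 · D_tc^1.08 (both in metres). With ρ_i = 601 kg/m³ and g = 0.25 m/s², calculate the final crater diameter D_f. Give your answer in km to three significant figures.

D_f ≈ 101 km

In SI: d = 9810 m, v = 5480 m/s.
ρ_i^0.36 = 601^0.36 = 10.01
d^0.8 = 9810^0.8 = 1561
v^0.39 = 5480^0.39 = 28.72
g^-0.22 = 0.25^-0.22 = 1.357
D_tc = 0.0611 × 10.01 × 1561 × 28.72 × 1.357 = 37210 m
D_f = 1.17 × (37210)^1.08 = 1.010 × 10^5 m
     = 101.0 km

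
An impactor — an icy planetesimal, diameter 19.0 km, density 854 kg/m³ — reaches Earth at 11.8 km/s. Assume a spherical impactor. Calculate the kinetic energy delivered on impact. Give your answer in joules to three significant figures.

E ≈ 2.14 × 10^23 J

d = 19000 m; v = 11800 m/s.
Mass m = (π/6) ρ d³ = (π/6) × 854 × (19000)³ = 3.067 × 10^15 kg
E = ½ m v² = 0.5 × 3.067 × 10^15 × (11800)² = 2.135 × 10^23 J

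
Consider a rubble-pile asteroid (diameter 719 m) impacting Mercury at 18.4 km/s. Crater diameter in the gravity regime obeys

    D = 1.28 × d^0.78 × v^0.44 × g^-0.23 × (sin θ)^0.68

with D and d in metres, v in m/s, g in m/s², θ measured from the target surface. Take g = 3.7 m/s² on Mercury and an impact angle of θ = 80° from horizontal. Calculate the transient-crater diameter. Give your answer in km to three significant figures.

D ≈ 11.9 km

In SI units: v = 18400 m/s.
d^0.78 = 719^0.78 = 169.1
v^0.44 = 18400^0.44 = 75.25
g^-0.23 = 3.7^-0.23 = 0.7401
(sin 80°)^0.68 = 0.9848^0.68 = 0.9896
D = 1.28 × 169.1 × 75.25 × 0.7401 × 0.9896 = 11929 m
   = 11.93 km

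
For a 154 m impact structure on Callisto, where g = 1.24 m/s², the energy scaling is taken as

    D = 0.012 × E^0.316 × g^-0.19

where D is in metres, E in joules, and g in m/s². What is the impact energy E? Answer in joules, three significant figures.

E ≈ 1.14 × 10^13 J

Rearranging: E = [D / (0.012 · g^-0.19)]^(1/0.316).
g^-0.19 = 1.24^-0.19 = 0.9600
D / (0.012 × 0.9600) = 154 / (0.01152) = 1.337 × 10^4
E = (1.337 × 10^4)^3.1646 = 1.142 × 10^13 J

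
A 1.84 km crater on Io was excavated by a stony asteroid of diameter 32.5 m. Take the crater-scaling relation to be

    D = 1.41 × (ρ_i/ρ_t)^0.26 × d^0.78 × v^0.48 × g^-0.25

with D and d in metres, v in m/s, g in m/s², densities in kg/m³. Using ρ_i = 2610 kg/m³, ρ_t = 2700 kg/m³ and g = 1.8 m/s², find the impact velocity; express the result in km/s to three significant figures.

v ≈ 15.0 km/s

Rearranging for v: v = [D / (1.41 · (2610/2700)^0.26 · 32.5^0.78 · 1.8^-0.25)]^(1/0.48).
D = 1840 m.
(2610/2700)^0.26 = 0.9912
32.5^0.78 = 15.11
1.8^-0.25 = 0.8633
Denominator = 1.41 × 0.9912 × 15.11 × 0.8633 = 18.23
D / 18.23 = 1840 / 18.23 = 100.9
v = 100.9^(1/0.48) = 100.9^2.0833 = 14952 m/s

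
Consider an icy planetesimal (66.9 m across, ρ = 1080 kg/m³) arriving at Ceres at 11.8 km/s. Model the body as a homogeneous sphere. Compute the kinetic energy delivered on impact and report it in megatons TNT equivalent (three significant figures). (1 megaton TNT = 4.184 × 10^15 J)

v = 11800 m/s.
Mass m = (π/6) ρ d³ = (π/6) × 1080 × (66.9)³ = 1.693 × 10^8 kg
E = ½ m v² = 0.5 × 1.693 × 10^8 × (11800)² = 1.179 × 10^16 J
   = 1.179 × 10^16 / 4.184×10^15 = 2.818 Mt

E ≈ 2.82 Mt TNT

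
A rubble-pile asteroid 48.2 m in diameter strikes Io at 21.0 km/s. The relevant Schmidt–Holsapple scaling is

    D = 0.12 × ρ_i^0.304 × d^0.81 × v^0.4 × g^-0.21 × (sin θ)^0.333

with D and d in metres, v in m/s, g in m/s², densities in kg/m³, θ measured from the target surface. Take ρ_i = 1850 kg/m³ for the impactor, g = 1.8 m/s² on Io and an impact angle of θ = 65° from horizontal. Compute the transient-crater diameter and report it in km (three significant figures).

D ≈ 1.25 km

In SI units: v = 21000 m/s.
ρ_i^0.304 = 1850^0.304 = 9.845
d^0.81 = 48.2^0.81 = 23.08
v^0.4 = 21000^0.4 = 53.57
g^-0.21 = 1.8^-0.21 = 0.8839
(sin 65°)^0.333 = 0.9063^0.333 = 0.9678
D = 0.12 × 9.845 × 23.08 × 53.57 × 0.8839 × 0.9678 = 1250 m
   = 1.250 km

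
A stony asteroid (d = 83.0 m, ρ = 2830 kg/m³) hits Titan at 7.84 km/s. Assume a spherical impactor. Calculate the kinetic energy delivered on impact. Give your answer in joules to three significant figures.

v = 7840 m/s.
Mass m = (π/6) ρ d³ = (π/6) × 2830 × (83)³ = 8.473 × 10^8 kg
E = ½ m v² = 0.5 × 8.473 × 10^8 × (7840)² = 2.604 × 10^16 J

E ≈ 2.60 × 10^16 J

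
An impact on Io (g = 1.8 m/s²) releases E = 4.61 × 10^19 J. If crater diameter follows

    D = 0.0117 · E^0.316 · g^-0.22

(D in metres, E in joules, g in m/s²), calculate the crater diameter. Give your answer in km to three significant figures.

D ≈ 16.8 km

E^0.316 = (4.61 × 10^19)^0.316 = 1.636 × 10^6
g^-0.22 = 1.8^-0.22 = 0.8787
D = 0.0117 × 1.636 × 10^6 × 0.8787 = 16819 m
   = 16.82 km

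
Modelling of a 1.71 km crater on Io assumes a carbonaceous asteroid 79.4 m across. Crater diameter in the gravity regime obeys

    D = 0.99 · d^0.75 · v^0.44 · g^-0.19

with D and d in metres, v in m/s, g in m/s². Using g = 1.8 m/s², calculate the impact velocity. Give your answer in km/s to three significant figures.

Rearranging for v: v = [D / (0.99 · 79.4^0.75 · 1.8^-0.19)]^(1/0.44).
D = 1710 m.
79.4^0.75 = 26.60
1.8^-0.19 = 0.8943
Denominator = 0.99 × 26.60 × 0.8943 = 23.55
D / 23.55 = 1710 / 23.55 = 72.61
v = 72.61^(1/0.44) = 72.61^2.2727 = 16962 m/s

v ≈ 17.0 km/s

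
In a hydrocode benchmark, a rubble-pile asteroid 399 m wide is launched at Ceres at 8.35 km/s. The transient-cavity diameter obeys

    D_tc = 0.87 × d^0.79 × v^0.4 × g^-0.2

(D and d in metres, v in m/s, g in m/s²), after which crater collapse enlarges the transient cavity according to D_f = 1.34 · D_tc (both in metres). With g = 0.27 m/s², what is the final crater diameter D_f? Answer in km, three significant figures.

D_f ≈ 6.36 km

v = 8350 m/s.
d^0.79 = 399^0.79 = 113.4
v^0.4 = 8350^0.4 = 37.04
g^-0.2 = 0.27^-0.2 = 1.299
D_tc = 0.87 × 113.4 × 37.04 × 1.299 = 4747 m
D_f = 1.34 × 4747 = 6361 m
     = 6.361 km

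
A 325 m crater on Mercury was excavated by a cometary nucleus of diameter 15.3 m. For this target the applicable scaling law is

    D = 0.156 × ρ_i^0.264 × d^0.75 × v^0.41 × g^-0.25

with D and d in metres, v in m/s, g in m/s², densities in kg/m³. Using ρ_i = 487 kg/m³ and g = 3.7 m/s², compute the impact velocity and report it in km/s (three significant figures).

Rearranging for v: v = [D / (0.156 · 487^0.264 · 15.3^0.75 · 3.7^-0.25)]^(1/0.41).
487^0.264 = 5.123
15.3^0.75 = 7.736
3.7^-0.25 = 0.7210
Denominator = 0.156 × 5.123 × 7.736 × 0.7210 = 4.458
D / 4.458 = 325 / 4.458 = 72.90
v = 72.90^(1/0.41) = 72.90^2.439 = 34930 m/s

v ≈ 34.9 km/s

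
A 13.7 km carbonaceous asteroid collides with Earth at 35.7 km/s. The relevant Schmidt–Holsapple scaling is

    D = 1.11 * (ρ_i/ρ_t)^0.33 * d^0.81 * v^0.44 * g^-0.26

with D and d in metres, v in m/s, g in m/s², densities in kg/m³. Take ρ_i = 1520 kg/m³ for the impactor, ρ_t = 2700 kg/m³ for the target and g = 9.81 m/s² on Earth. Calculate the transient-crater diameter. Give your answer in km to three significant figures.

D ≈ 115 km

In SI units: d = 13700 m, v = 35700 m/s.
(ρ_i/ρ_t)^0.33 = (1520/2700)^0.33 = 0.8273
d^0.81 = 13700^0.81 = 2243
v^0.44 = 35700^0.44 = 100.7
g^-0.26 = 9.81^-0.26 = 0.5523
D = 1.11 × 0.8273 × 2243 × 100.7 × 0.5523 = 1.146 × 10^5 m
   = 114.6 km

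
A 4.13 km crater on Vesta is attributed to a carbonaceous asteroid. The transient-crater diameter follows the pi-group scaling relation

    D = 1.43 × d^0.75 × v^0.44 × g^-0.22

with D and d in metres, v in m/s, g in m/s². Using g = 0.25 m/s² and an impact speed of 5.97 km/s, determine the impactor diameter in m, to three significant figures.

Rearranging for d: d = [D / (1.43 · 5970^0.44 · 0.25^-0.22)]^(1/0.75).
D = 4130 m.
5970^0.44 = 45.86
0.25^-0.22 = 1.357
Denominator = 1.43 × 45.86 × 1.357 = 88.99
D / 88.99 = 4130 / 88.99 = 46.41
d = 46.41^(1/0.75) = 46.41^1.3333 = 166.8 m

d ≈ 167 m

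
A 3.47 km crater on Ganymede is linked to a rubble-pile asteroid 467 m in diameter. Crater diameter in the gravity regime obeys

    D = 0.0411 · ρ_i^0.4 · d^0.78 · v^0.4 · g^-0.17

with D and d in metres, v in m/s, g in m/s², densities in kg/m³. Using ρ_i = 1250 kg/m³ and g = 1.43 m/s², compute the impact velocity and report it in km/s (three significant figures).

v ≈ 12.0 km/s

Rearranging for v: v = [D / (0.0411 · 1250^0.4 · 467^0.78 · 1.43^-0.17)]^(1/0.4).
D = 3470 m.
1250^0.4 = 17.33
467^0.78 = 120.8
1.43^-0.17 = 0.9410
Denominator = 0.0411 × 17.33 × 120.8 × 0.9410 = 80.96
D / 80.96 = 3470 / 80.96 = 42.86
v = 42.86^(1/0.4) = 42.86^2.5 = 12026 m/s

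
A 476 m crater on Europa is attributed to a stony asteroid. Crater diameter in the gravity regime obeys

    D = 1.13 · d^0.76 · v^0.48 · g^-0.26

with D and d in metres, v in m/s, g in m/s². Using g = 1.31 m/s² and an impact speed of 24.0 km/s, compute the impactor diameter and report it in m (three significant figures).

Rearranging for d: d = [D / (1.13 · 24000^0.48 · 1.31^-0.26)]^(1/0.76).
24000^0.48 = 126.6
1.31^-0.26 = 0.9322
Denominator = 1.13 × 126.6 × 0.9322 = 133.4
D / 133.4 = 476 / 133.4 = 3.568
d = 3.568^(1/0.76) = 3.568^1.3158 = 5.332 m

d ≈ 5.33 m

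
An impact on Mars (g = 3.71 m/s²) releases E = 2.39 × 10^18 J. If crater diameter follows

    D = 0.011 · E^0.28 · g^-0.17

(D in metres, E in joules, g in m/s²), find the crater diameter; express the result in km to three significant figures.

E^0.28 = (2.39 × 10^18)^0.28 = 1.399 × 10^5
g^-0.17 = 3.71^-0.17 = 0.8002
D = 0.011 × 1.399 × 10^5 × 0.8002 = 1231 m
   = 1.231 km

D ≈ 1.23 km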